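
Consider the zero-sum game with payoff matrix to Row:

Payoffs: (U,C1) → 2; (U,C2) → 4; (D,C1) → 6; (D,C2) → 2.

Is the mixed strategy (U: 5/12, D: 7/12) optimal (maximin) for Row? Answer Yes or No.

Against C1 this mix gives (5/12)·2 + (7/12)·6 = 13/3.
Against C2 this mix gives (5/12)·4 + (7/12)·2 = 17/6.
Column will play C2, holding Row to 17/6. Shifting weight toward the row that does better against C2 would raise this floor (the equalizing mix achieves 10/3 against both C2 and C1), so the proposed strategy is not optimal.

No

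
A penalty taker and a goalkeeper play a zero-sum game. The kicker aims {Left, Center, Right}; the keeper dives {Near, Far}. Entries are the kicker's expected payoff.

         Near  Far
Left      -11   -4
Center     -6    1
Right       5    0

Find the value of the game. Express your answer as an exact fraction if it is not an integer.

Row minima: Left → -11, Center → -6, Right → 0; maximin = 0.
Column maxima: Near → 5, Far → 1; minimax = 1.
0 ≠ 1, so there is no saddle point; optimal play is mixed.
Left is strictly dominated by Center, so the kicker never plays it.
On the remaining 2×2 (Center, Right vs Near, Far):
Let the kicker play Center with probability p. Expected payoff against Near: (-6)p + 5(1−p) = −11p + 5; against Far: 1p + 0(1−p) = p.
Setting these equal: −11p + 5 = p ⇒ −12p = -5 ⇒ p = 5/12, and the value is (-11)·(5/12) + 5 = 5/12.
For the keeper: with q = P(Near), equating Center's and Right's payoffs gives −7q + 1 = 5q ⇒ q = 1/12.

5/12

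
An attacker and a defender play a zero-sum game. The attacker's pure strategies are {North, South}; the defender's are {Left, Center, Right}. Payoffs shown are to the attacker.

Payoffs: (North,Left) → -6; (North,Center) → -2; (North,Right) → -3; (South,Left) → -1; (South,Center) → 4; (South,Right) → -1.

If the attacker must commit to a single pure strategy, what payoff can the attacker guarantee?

Row minima: North → -6, South → -1.
The best of these is -1.

-1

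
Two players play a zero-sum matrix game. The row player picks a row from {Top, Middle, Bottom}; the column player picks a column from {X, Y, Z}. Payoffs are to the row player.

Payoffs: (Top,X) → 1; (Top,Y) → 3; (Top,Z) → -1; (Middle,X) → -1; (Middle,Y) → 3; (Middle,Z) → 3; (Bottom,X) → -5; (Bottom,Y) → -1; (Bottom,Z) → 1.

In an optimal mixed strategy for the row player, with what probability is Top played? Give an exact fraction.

2/3

Row minima: Top → -1, Middle → -1, Bottom → -5; maximin = -1.
Column maxima: X → 1, Y → 3, Z → 3; minimax = 1.
-1 ≠ 1, so there is no saddle point; optimal play is mixed.
Bottom is strictly dominated by Middle, so the row player never plays it.
Y is strictly dominated by X (it gives the row player strictly more in every row), so the column player never plays it.
On the remaining 2×2 (Top, Middle vs X, Z):
Let the row player play Top with probability p. Expected payoff against X: 1p + (-1)(1−p) = 2p − 1; against Z: (-1)p + 3(1−p) = −4p + 3.
Setting these equal: 2p − 1 = −4p + 3 ⇒ 6p = 4 ⇒ p = 2/3, and the value is (2)·(2/3) − 1 = 1/3.
For the column player: with q = P(X), equating Top's and Middle's payoffs gives 2q − 1 = −4q + 3 ⇒ q = 2/3.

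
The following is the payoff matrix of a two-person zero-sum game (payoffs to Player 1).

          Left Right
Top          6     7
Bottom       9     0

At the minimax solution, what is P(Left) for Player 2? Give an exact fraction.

7/10

Row minima: Top → 6, Bottom → 0; maximin = 6.
Column maxima: Left → 9, Right → 7; minimax = 7.
6 ≠ 7, so there is no saddle point; optimal play is mixed.
Let Player 1 play Top with probability p. Expected payoff against Left: 6p + 9(1−p) = −3p + 9; against Right: 7p + 0(1−p) = 7p.
Setting these equal: −3p + 9 = 7p ⇒ −10p = -9 ⇒ p = 9/10, and the value is (-3)·(9/10) + 9 = 63/10.
For Player 2: with q = P(Left), equating Top's and Bottom's payoffs gives −q + 7 = 9q ⇒ q = 7/10.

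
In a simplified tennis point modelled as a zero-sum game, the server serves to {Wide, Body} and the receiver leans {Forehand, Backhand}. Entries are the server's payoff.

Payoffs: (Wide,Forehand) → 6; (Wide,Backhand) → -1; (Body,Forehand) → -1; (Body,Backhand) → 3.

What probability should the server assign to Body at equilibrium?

Row minima: Wide → -1, Body → -1; maximin = -1.
Column maxima: Forehand → 6, Backhand → 3; minimax = 3.
-1 ≠ 3, so there is no saddle point; optimal play is mixed.
Let the server play Wide with probability p. Expected payoff against Forehand: 6p + (-1)(1−p) = 7p − 1; against Backhand: (-1)p + 3(1−p) = −4p + 3.
Setting these equal: 7p − 1 = −4p + 3 ⇒ 11p = 4 ⇒ p = 4/11, and the value is (7)·(4/11) − 1 = 17/11.
For the receiver: with q = P(Forehand), equating Wide's and Body's payoffs gives 7q − 1 = −4q + 3 ⇒ q = 4/11.

7/11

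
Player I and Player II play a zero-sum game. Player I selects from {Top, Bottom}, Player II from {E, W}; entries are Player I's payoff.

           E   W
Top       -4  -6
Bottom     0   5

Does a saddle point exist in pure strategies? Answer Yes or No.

Yes

Row minima: Top → -6, Bottom → 0; maximin = 0.
Column maxima: E → 0, W → 5; minimax = 0.
maximin = minimax = 0, so a saddle point exists.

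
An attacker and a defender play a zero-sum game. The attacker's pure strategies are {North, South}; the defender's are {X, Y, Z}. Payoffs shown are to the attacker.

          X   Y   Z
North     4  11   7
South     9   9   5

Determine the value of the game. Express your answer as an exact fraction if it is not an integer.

43/7

Row minima: North → 4, South → 5; maximin = 5.
Column maxima: X → 9, Y → 11, Z → 7; minimax = 7.
5 ≠ 7, so there is no saddle point; optimal play is mixed.
Y is strictly dominated by Z (it gives the attacker strictly more in every row), so the defender never plays it.
On the remaining 2×2 (North, South vs X, Z):
Let the attacker play North with probability p. Expected payoff against X: 4p + 9(1−p) = −5p + 9; against Z: 7p + 5(1−p) = 2p + 5.
Setting these equal: −5p + 9 = 2p + 5 ⇒ −7p = -4 ⇒ p = 4/7, and the value is (-5)·(4/7) + 9 = 43/7.
For the defender: with q = P(X), equating North's and South's payoffs gives −3q + 7 = 4q + 5 ⇒ q = 2/7.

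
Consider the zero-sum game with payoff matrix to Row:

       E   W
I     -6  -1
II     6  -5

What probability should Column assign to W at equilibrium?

Row minima: I → -6, II → -5; maximin = -5.
Column maxima: E → 6, W → -1; minimax = -1.
-5 ≠ -1, so there is no saddle point; optimal play is mixed.
Let Row play I with probability p. Expected payoff against E: (-6)p + 6(1−p) = −12p + 6; against W: (-1)p + (-5)(1−p) = 4p − 5.
Setting these equal: −12p + 6 = 4p − 5 ⇒ −16p = -11 ⇒ p = 11/16, and the value is (-12)·(11/16) + 6 = -9/4.
For Column: with q = P(E), equating I's and II's payoffs gives −5q − 1 = 11q − 5 ⇒ q = 1/4.

3/4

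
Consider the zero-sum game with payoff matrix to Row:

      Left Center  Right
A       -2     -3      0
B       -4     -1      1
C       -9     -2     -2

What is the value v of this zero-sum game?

Row minima: A → -3, B → -4, C → -9; maximin = -3.
Column maxima: Left → -2, Center → -1, Right → 1; minimax = -2.
-3 ≠ -2, so there is no saddle point; optimal play is mixed.
C is strictly dominated by B, so Row never plays it.
Right is strictly dominated by Left (it gives Row strictly more in every row), so Column never plays it.
On the remaining 2×2 (A, B vs Left, Center):
Let Row play A with probability p. Expected payoff against Left: (-2)p + (-4)(1−p) = 2p − 4; against Center: (-3)p + (-1)(1−p) = −2p − 1.
Setting these equal: 2p − 4 = −2p − 1 ⇒ 4p = 3 ⇒ p = 3/4, and the value is (2)·(3/4) − 4 = -5/2.
For Column: with q = P(Left), equating A's and B's payoffs gives q − 3 = −3q − 1 ⇒ q = 1/2.

-5/2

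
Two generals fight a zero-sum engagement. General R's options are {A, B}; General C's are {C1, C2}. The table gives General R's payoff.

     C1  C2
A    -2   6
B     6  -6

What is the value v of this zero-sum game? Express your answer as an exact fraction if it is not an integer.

Row minima: A → -2, B → -6; maximin = -2.
Column maxima: C1 → 6, C2 → 6; minimax = 6.
-2 ≠ 6, so there is no saddle point; optimal play is mixed.
Let General R play A with probability p. Expected payoff against C1: (-2)p + 6(1−p) = −8p + 6; against C2: 6p + (-6)(1−p) = 12p − 6.
Setting these equal: −8p + 6 = 12p − 6 ⇒ −20p = -12 ⇒ p = 3/5, and the value is (-8)·(3/5) + 6 = 6/5.
For General C: with q = P(C1), equating A's and B's payoffs gives −8q + 6 = 12q − 6 ⇒ q = 3/5.

6/5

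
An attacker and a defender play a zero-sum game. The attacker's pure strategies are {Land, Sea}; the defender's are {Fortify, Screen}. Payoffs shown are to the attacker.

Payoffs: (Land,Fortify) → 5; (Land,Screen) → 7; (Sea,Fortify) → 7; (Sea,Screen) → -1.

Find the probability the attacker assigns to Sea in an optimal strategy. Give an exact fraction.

Row minima: Land → 5, Sea → -1; maximin = 5.
Column maxima: Fortify → 7, Screen → 7; minimax = 7.
5 ≠ 7, so there is no saddle point; optimal play is mixed.
Let the attacker play Land with probability p. Expected payoff against Fortify: 5p + 7(1−p) = −2p + 7; against Screen: 7p + (-1)(1−p) = 8p − 1.
Setting these equal: −2p + 7 = 8p − 1 ⇒ −10p = -8 ⇒ p = 4/5, and the value is (-2)·(4/5) + 7 = 27/5.
For the defender: with q = P(Fortify), equating Land's and Sea's payoffs gives −2q + 7 = 8q − 1 ⇒ q = 4/5.

1/5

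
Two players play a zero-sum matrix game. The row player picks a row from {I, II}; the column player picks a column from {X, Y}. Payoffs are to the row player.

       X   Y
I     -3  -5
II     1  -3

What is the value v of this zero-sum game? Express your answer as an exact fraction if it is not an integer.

Row minima: I → -5, II → -3; maximin = -3.
Column maxima: X → 1, Y → -3; minimax = -3.
Since maximin = minimax = -3, there is a saddle point and the value is -3.

-3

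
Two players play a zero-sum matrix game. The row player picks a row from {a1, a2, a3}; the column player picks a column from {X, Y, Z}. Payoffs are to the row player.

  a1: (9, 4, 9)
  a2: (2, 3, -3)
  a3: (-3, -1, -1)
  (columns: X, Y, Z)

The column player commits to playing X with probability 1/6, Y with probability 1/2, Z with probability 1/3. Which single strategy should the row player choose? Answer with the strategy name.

Expected payoff of a1: (1/6)·9 + (1/2)·4 + (1/3)·9 = 13/2.
Expected payoff of a2: (1/6)·2 + (1/2)·3 + (1/3)·(-3) = 5/6.
Expected payoff of a3: (1/6)·(-3) + (1/2)·(-1) + (1/3)·(-1) = -4/3.
The largest is 13/2, so the row player's best response is a1.

a1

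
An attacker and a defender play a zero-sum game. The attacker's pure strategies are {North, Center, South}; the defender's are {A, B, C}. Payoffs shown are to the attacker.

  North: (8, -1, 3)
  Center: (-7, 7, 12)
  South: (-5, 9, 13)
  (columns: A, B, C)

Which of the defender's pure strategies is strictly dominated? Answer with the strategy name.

B holds the attacker's payoff strictly below C in every row: -1 < 3, 7 < 12, 9 < 13.
So C is strictly dominated for the defender.

C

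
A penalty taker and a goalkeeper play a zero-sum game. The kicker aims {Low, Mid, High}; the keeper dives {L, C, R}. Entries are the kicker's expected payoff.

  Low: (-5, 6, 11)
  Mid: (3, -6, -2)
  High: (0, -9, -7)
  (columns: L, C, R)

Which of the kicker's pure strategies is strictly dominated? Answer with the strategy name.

High

Mid gives a strictly higher payoff than High against every column: 3 > 0, -6 > -9, -2 > -7.
So High is strictly dominated and the kicker never plays it.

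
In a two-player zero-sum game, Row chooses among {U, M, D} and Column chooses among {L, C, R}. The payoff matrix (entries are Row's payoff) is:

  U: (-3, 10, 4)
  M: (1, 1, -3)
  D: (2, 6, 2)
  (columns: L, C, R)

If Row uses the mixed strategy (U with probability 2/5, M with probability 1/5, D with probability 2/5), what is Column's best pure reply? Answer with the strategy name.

If Column plays L, Row's expected payoff is (2/5)·(-3) + (1/5)·1 + (2/5)·2 = -1/5.
If Column plays C, Row's expected payoff is (2/5)·10 + (1/5)·1 + (2/5)·6 = 33/5.
If Column plays R, Row's expected payoff is (2/5)·4 + (1/5)·(-3) + (2/5)·2 = 9/5.
Column minimizes Row's payoff; the smallest is -1/5, so the best response is L.

L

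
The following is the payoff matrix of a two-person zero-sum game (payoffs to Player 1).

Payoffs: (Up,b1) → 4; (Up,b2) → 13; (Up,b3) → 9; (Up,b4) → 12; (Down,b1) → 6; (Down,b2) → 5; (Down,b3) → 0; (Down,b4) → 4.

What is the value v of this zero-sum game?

Row minima: Up → 4, Down → 0; maximin = 4.
Column maxima: b1 → 6, b2 → 13, b3 → 9, b4 → 12; minimax = 6.
4 ≠ 6, so there is no saddle point; optimal play is mixed.
b2 is strictly dominated by b3 (it gives Player 1 strictly more in every row), so Player 2 never plays it.
b4 is strictly dominated by b3 (it gives Player 1 strictly more in every row), so Player 2 never plays it.
On the remaining 2×2 (Up, Down vs b1, b3):
Let Player 1 play Up with probability p. Expected payoff against b1: 4p + 6(1−p) = −2p + 6; against b3: 9p + 0(1−p) = 9p.
Setting these equal: −2p + 6 = 9p ⇒ −11p = -6 ⇒ p = 6/11, and the value is (-2)·(6/11) + 6 = 54/11.
For Player 2: with q = P(b1), equating Up's and Down's payoffs gives −5q + 9 = 6q ⇒ q = 9/11.

54/11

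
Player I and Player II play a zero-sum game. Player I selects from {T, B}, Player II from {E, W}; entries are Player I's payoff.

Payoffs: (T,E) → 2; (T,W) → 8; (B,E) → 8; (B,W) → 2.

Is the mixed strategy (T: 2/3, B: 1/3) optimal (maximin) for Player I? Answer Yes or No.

Against E this mix gives (2/3)·2 + (1/3)·8 = 4.
Against W this mix gives (2/3)·8 + (1/3)·2 = 6.
Player II will play E, holding Player I to 4. Shifting weight toward the row that does better against E would raise this floor (the equalizing mix achieves 5 against both E and W), so the proposed strategy is not optimal.

No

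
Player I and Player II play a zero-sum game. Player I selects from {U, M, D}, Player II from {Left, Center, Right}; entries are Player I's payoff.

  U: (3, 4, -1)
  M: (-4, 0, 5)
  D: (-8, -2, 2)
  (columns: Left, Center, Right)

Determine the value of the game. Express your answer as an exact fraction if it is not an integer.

Row minima: U → -1, M → -4, D → -8; maximin = -1.
Column maxima: Left → 3, Center → 4, Right → 5; minimax = 3.
-1 ≠ 3, so there is no saddle point; optimal play is mixed.
D is strictly dominated by M, so Player I never plays it.
Center is strictly dominated by Left (it gives Player I strictly more in every row), so Player II never plays it.
On the remaining 2×2 (U, M vs Left, Right):
Let Player I play U with probability p. Expected payoff against Left: 3p + (-4)(1−p) = 7p − 4; against Right: (-1)p + 5(1−p) = −6p + 5.
Setting these equal: 7p − 4 = −6p + 5 ⇒ 13p = 9 ⇒ p = 9/13, and the value is (7)·(9/13) − 4 = 11/13.
For Player II: with q = P(Left), equating U's and M's payoffs gives 4q − 1 = −9q + 5 ⇒ q = 6/13.

11/13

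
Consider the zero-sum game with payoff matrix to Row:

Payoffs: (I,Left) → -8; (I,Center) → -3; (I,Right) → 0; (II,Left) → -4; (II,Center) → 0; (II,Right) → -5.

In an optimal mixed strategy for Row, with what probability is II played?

8/9

Row minima: I → -8, II → -5; maximin = -5.
Column maxima: Left → -4, Center → 0, Right → 0; minimax = -4.
-5 ≠ -4, so there is no saddle point; optimal play is mixed.
Center is strictly dominated by Left (it gives Row strictly more in every row), so Column never plays it.
On the remaining 2×2 (I, II vs Left, Right):
Let Row play I with probability p. Expected payoff against Left: (-8)p + (-4)(1−p) = −4p − 4; against Right: 0p + (-5)(1−p) = 5p − 5.
Setting these equal: −4p − 4 = 5p − 5 ⇒ −9p = -1 ⇒ p = 1/9, and the value is (-4)·(1/9) − 4 = -40/9.
For Column: with q = P(Left), equating I's and II's payoffs gives −8q = q − 5 ⇒ q = 5/9.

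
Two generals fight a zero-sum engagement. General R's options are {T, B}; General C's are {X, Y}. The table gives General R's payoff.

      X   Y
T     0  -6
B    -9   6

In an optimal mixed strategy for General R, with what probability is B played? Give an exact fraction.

2/7

Row minima: T → -6, B → -9; maximin = -6.
Column maxima: X → 0, Y → 6; minimax = 0.
-6 ≠ 0, so there is no saddle point; optimal play is mixed.
Let General R play T with probability p. Expected payoff against X: 0p + (-9)(1−p) = 9p − 9; against Y: (-6)p + 6(1−p) = −12p + 6.
Setting these equal: 9p − 9 = −12p + 6 ⇒ 21p = 15 ⇒ p = 5/7, and the value is (9)·(5/7) − 9 = -18/7.
For General C: with q = P(X), equating T's and B's payoffs gives 6q − 6 = −15q + 6 ⇒ q = 4/7.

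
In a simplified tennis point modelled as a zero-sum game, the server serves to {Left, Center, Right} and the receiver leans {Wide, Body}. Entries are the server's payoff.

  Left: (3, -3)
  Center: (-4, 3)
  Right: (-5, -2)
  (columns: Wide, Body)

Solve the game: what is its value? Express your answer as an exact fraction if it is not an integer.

Row minima: Left → -3, Center → -4, Right → -5; maximin = -3.
Column maxima: Wide → 3, Body → 3; minimax = 3.
-3 ≠ 3, so there is no saddle point; optimal play is mixed.
Right is strictly dominated by Center, so the server never plays it.
On the remaining 2×2 (Left, Center vs Wide, Body):
Let the server play Left with probability p. Expected payoff against Wide: 3p + (-4)(1−p) = 7p − 4; against Body: (-3)p + 3(1−p) = −6p + 3.
Setting these equal: 7p − 4 = −6p + 3 ⇒ 13p = 7 ⇒ p = 7/13, and the value is (7)·(7/13) − 4 = -3/13.
For the receiver: with q = P(Wide), equating Left's and Center's payoffs gives 6q − 3 = −7q + 3 ⇒ q = 6/13.

-3/13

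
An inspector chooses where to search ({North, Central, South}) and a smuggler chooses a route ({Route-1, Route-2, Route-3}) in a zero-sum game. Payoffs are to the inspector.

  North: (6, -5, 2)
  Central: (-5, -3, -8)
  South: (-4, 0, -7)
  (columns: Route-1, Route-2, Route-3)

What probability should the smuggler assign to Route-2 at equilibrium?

Row minima: North → -5, Central → -8, South → -7; maximin = -5.
Column maxima: Route-1 → 6, Route-2 → 0, Route-3 → 2; minimax = 0.
-5 ≠ 0, so there is no saddle point; optimal play is mixed.
Central is strictly dominated by South, so the inspector never plays it.
Route-1 is strictly dominated by Route-3 (it gives the inspector strictly more in every row), so the smuggler never plays it.
On the remaining 2×2 (North, South vs Route-2, Route-3):
Let the inspector play North with probability p. Expected payoff against Route-2: (-5)p + 0(1−p) = −5p; against Route-3: 2p + (-7)(1−p) = 9p − 7.
Setting these equal: −5p = 9p − 7 ⇒ −14p = -7 ⇒ p = 1/2, and the value is (-5)·(1/2) = -5/2.
For the smuggler: with q = P(Route-2), equating North's and South's payoffs gives −7q + 2 = 7q − 7 ⇒ q = 9/14.

9/14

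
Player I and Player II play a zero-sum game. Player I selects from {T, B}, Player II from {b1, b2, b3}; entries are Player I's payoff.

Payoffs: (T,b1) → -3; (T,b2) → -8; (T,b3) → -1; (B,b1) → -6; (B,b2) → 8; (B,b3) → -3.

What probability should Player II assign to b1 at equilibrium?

16/19

Row minima: T → -8, B → -6; maximin = -6.
Column maxima: b1 → -3, b2 → 8, b3 → -1; minimax = -3.
-6 ≠ -3, so there is no saddle point; optimal play is mixed.
b3 is strictly dominated by b1 (it gives Player I strictly more in every row), so Player II never plays it.
On the remaining 2×2 (T, B vs b1, b2):
Let Player I play T with probability p. Expected payoff against b1: (-3)p + (-6)(1−p) = 3p − 6; against b2: (-8)p + 8(1−p) = −16p + 8.
Setting these equal: 3p − 6 = −16p + 8 ⇒ 19p = 14 ⇒ p = 14/19, and the value is (3)·(14/19) − 6 = -72/19.
For Player II: with q = P(b1), equating T's and B's payoffs gives 5q − 8 = −14q + 8 ⇒ q = 16/19.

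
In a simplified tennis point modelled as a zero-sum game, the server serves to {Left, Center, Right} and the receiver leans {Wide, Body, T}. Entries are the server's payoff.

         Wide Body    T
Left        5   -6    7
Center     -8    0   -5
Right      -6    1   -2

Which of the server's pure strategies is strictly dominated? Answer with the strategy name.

Center

Right gives a strictly higher payoff than Center against every column: -6 > -8, 1 > 0, -2 > -5.
So Center is strictly dominated and the server never plays it.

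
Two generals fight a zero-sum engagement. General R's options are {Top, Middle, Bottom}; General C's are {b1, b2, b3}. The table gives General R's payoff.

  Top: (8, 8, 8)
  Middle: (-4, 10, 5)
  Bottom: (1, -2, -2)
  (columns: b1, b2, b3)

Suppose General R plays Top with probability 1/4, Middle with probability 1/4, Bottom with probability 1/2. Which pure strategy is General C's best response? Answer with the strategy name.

If General C plays b1, General R's expected payoff is (1/4)·8 + (1/4)·(-4) + (1/2)·1 = 3/2.
If General C plays b2, General R's expected payoff is (1/4)·8 + (1/4)·10 + (1/2)·(-2) = 7/2.
If General C plays b3, General R's expected payoff is (1/4)·8 + (1/4)·5 + (1/2)·(-2) = 9/4.
General C minimizes General R's payoff; the smallest is 3/2, so the best response is b1.

b1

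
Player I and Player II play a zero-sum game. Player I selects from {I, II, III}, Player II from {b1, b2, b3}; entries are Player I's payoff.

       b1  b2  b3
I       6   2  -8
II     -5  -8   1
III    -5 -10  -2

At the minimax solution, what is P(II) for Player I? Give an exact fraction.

10/19

Row minima: I → -8, II → -8, III → -10; maximin = -8.
Column maxima: b1 → 6, b2 → 2, b3 → 1; minimax = 1.
-8 ≠ 1, so there is no saddle point; optimal play is mixed.
b1 is strictly dominated by b2 (it gives Player I strictly more in every row), so Player II never plays it.
With b1 eliminated, III is strictly dominated by II (II gives Player I strictly more in every remaining column), so Player I never plays it.
On the remaining 2×2 (I, II vs b2, b3):
Let Player I play I with probability p. Expected payoff against b2: 2p + (-8)(1−p) = 10p − 8; against b3: (-8)p + 1(1−p) = −9p + 1.
Setting these equal: 10p − 8 = −9p + 1 ⇒ 19p = 9 ⇒ p = 9/19, and the value is (10)·(9/19) − 8 = -62/19.
For Player II: with q = P(b2), equating I's and II's payoffs gives 10q − 8 = −9q + 1 ⇒ q = 9/19.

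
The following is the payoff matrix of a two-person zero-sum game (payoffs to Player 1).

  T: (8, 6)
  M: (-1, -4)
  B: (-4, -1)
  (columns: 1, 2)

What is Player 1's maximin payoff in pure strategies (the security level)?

Row minima: T → 6, M → -4, B → -4.
The best of these is 6.

6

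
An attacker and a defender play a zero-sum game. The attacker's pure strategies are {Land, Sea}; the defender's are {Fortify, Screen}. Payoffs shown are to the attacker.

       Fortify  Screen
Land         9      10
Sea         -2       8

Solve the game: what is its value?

Row minima: Land → 9, Sea → -2; maximin = 9.
Column maxima: Fortify → 9, Screen → 10; minimax = 9.
Since maximin = minimax = 9, there is a saddle point and the value is 9.

9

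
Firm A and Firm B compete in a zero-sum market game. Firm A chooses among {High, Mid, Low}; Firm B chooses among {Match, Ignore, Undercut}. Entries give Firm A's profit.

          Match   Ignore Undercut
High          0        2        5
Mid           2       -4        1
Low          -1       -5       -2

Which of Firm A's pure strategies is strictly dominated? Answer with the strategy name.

Low

High gives a strictly higher payoff than Low against every column: 0 > -1, 2 > -5, 5 > -2.
So Low is strictly dominated and Firm A never plays it.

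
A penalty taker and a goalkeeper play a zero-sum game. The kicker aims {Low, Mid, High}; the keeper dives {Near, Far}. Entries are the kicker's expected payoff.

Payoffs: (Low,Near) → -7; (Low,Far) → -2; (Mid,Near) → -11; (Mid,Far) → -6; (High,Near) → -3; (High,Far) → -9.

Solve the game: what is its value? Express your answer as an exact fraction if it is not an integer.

Row minima: Low → -7, Mid → -11, High → -9; maximin = -7.
Column maxima: Near → -3, Far → -2; minimax = -3.
-7 ≠ -3, so there is no saddle point; optimal play is mixed.
Mid is strictly dominated by Low, so the kicker never plays it.
On the remaining 2×2 (Low, High vs Near, Far):
Let the kicker play Low with probability p. Expected payoff against Near: (-7)p + (-3)(1−p) = −4p − 3; against Far: (-2)p + (-9)(1−p) = 7p − 9.
Setting these equal: −4p − 3 = 7p − 9 ⇒ −11p = -6 ⇒ p = 6/11, and the value is (-4)·(6/11) − 3 = -57/11.
For the keeper: with q = P(Near), equating Low's and High's payoffs gives −5q − 2 = 6q − 9 ⇒ q = 7/11.

-57/11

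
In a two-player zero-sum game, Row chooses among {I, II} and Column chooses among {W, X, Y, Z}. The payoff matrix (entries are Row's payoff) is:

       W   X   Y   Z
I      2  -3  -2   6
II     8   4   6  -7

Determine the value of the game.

3/20

Row minima: I → -3, II → -7; maximin = -3.
Column maxima: W → 8, X → 4, Y → 6, Z → 6; minimax = 4.
-3 ≠ 4, so there is no saddle point; optimal play is mixed.
W is strictly dominated by X (it gives Row strictly more in every row), so Column never plays it.
Y is strictly dominated by X (it gives Row strictly more in every row), so Column never plays it.
On the remaining 2×2 (I, II vs X, Z):
Let Row play I with probability p. Expected payoff against X: (-3)p + 4(1−p) = −7p + 4; against Z: 6p + (-7)(1−p) = 13p − 7.
Setting these equal: −7p + 4 = 13p − 7 ⇒ −20p = -11 ⇒ p = 11/20, and the value is (-7)·(11/20) + 4 = 3/20.
For Column: with q = P(X), equating I's and II's payoffs gives −9q + 6 = 11q − 7 ⇒ q = 13/20.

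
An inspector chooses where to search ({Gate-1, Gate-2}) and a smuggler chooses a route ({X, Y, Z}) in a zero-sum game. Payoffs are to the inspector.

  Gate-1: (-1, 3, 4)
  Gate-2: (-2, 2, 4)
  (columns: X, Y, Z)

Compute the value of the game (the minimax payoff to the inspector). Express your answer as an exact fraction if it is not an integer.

-1

Row minima: Gate-1 → -1, Gate-2 → -2; maximin = -1.
Column maxima: X → -1, Y → 3, Z → 4; minimax = -1.
Since maximin = minimax = -1, there is a saddle point and the value is -1.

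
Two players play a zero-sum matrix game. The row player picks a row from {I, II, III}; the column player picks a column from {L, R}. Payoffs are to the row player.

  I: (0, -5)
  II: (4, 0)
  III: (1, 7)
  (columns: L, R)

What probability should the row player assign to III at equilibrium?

2/5

Row minima: I → -5, II → 0, III → 1; maximin = 1.
Column maxima: L → 4, R → 7; minimax = 4.
1 ≠ 4, so there is no saddle point; optimal play is mixed.
I is strictly dominated by II, so the row player never plays it.
On the remaining 2×2 (II, III vs L, R):
Let the row player play II with probability p. Expected payoff against L: 4p + 1(1−p) = 3p + 1; against R: 0p + 7(1−p) = −7p + 7.
Setting these equal: 3p + 1 = −7p + 7 ⇒ 10p = 6 ⇒ p = 3/5, and the value is (3)·(3/5) + 1 = 14/5.
For the column player: with q = P(L), equating II's and III's payoffs gives 4q = −6q + 7 ⇒ q = 7/10.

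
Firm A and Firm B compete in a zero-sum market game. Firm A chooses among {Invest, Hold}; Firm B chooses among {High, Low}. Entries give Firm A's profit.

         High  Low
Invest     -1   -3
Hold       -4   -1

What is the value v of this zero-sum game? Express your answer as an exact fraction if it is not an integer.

Row minima: Invest → -3, Hold → -4; maximin = -3.
Column maxima: High → -1, Low → -1; minimax = -1.
-3 ≠ -1, so there is no saddle point; optimal play is mixed.
Let Firm A play Invest with probability p. Expected payoff against High: (-1)p + (-4)(1−p) = 3p − 4; against Low: (-3)p + (-1)(1−p) = −2p − 1.
Setting these equal: 3p − 4 = −2p − 1 ⇒ 5p = 3 ⇒ p = 3/5, and the value is (3)·(3/5) − 4 = -11/5.
For Firm B: with q = P(High), equating Invest's and Hold's payoffs gives 2q − 3 = −3q − 1 ⇒ q = 2/5.

-11/5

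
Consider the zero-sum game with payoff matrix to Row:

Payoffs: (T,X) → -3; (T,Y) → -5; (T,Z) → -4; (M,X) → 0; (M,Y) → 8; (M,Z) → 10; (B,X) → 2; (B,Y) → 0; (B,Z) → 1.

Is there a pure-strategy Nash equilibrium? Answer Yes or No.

Row minima: T → -5, M → 0, B → 0; maximin = 0.
Column maxima: X → 2, Y → 8, Z → 10; minimax = 2.
0 ≠ 2, so no pure-strategy equilibrium exists.

No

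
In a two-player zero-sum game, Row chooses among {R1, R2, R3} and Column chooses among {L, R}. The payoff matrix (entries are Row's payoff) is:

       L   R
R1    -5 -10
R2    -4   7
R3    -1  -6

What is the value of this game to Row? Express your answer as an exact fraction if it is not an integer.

Row minima: R1 → -10, R2 → -4, R3 → -6; maximin = -4.
Column maxima: L → -1, R → 7; minimax = -1.
-4 ≠ -1, so there is no saddle point; optimal play is mixed.
R1 is strictly dominated by R2, so Row never plays it.
On the remaining 2×2 (R2, R3 vs L, R):
Let Row play R2 with probability p. Expected payoff against L: (-4)p + (-1)(1−p) = −3p − 1; against R: 7p + (-6)(1−p) = 13p − 6.
Setting these equal: −3p − 1 = 13p − 6 ⇒ −16p = -5 ⇒ p = 5/16, and the value is (-3)·(5/16) − 1 = -31/16.
For Column: with q = P(L), equating R2's and R3's payoffs gives −11q + 7 = 5q − 6 ⇒ q = 13/16.

-31/16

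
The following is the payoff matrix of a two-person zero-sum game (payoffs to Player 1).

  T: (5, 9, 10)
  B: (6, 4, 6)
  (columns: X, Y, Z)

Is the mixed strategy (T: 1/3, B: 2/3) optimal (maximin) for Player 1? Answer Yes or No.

Against X this mix gives (1/3)·5 + (2/3)·6 = 17/3.
Against Y this mix gives (1/3)·9 + (2/3)·4 = 17/3.
Against Z this mix gives (1/3)·10 + (2/3)·6 = 22/3.
All of Player 2's active replies (X, Y) yield 17/3, and no column does worse for Player 1. The mix makes Player 2 indifferent and guarantees 17/3, so it is optimal.

Yes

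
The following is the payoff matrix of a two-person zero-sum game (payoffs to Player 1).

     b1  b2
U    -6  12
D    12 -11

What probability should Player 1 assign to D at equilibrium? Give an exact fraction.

18/41

Row minima: U → -6, D → -11; maximin = -6.
Column maxima: b1 → 12, b2 → 12; minimax = 12.
-6 ≠ 12, so there is no saddle point; optimal play is mixed.
Let Player 1 play U with probability p. Expected payoff against b1: (-6)p + 12(1−p) = −18p + 12; against b2: 12p + (-11)(1−p) = 23p − 11.
Setting these equal: −18p + 12 = 23p − 11 ⇒ −41p = -23 ⇒ p = 23/41, and the value is (-18)·(23/41) + 12 = 78/41.
For Player 2: with q = P(b1), equating U's and D's payoffs gives −18q + 12 = 23q − 11 ⇒ q = 23/41.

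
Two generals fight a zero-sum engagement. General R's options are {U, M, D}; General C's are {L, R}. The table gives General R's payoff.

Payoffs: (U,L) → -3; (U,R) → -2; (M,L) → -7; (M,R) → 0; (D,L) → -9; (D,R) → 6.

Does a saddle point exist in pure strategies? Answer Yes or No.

Row minima: U → -3, M → -7, D → -9; maximin = -3.
Column maxima: L → -3, R → 6; minimax = -3.
maximin = minimax = -3, so a saddle point exists.

Yes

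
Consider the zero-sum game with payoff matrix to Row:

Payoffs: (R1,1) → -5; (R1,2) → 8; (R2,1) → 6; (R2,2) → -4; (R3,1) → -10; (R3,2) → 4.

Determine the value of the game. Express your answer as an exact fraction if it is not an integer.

Row minima: R1 → -5, R2 → -4, R3 → -10; maximin = -4.
Column maxima: 1 → 6, 2 → 8; minimax = 6.
-4 ≠ 6, so there is no saddle point; optimal play is mixed.
R3 is strictly dominated by R1, so Row never plays it.
On the remaining 2×2 (R1, R2 vs 1, 2):
Let Row play R1 with probability p. Expected payoff against 1: (-5)p + 6(1−p) = −11p + 6; against 2: 8p + (-4)(1−p) = 12p − 4.
Setting these equal: −11p + 6 = 12p − 4 ⇒ −23p = -10 ⇒ p = 10/23, and the value is (-11)·(10/23) + 6 = 28/23.
For Column: with q = P(1), equating R1's and R2's payoffs gives −13q + 8 = 10q − 4 ⇒ q = 12/23.

28/23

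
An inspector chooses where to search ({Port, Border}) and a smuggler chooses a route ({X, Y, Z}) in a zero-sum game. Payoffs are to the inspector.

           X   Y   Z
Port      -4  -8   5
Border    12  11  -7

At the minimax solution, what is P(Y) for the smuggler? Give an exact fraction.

12/31

Row minima: Port → -8, Border → -7; maximin = -7.
Column maxima: X → 12, Y → 11, Z → 5; minimax = 5.
-7 ≠ 5, so there is no saddle point; optimal play is mixed.
X is strictly dominated by Y (it gives the inspector strictly more in every row), so the smuggler never plays it.
On the remaining 2×2 (Port, Border vs Y, Z):
Let the inspector play Port with probability p. Expected payoff against Y: (-8)p + 11(1−p) = −19p + 11; against Z: 5p + (-7)(1−p) = 12p − 7.
Setting these equal: −19p + 11 = 12p − 7 ⇒ −31p = -18 ⇒ p = 18/31, and the value is (-19)·(18/31) + 11 = -1/31.
For the smuggler: with q = P(Y), equating Port's and Border's payoffs gives −13q + 5 = 18q − 7 ⇒ q = 12/31.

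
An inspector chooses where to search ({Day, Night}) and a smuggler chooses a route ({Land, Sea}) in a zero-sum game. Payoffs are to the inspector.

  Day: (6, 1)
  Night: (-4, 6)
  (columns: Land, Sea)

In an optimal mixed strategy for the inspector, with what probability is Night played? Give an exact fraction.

Row minima: Day → 1, Night → -4; maximin = 1.
Column maxima: Land → 6, Sea → 6; minimax = 6.
1 ≠ 6, so there is no saddle point; optimal play is mixed.
Let the inspector play Day with probability p. Expected payoff against Land: 6p + (-4)(1−p) = 10p − 4; against Sea: 1p + 6(1−p) = −5p + 6.
Setting these equal: 10p − 4 = −5p + 6 ⇒ 15p = 10 ⇒ p = 2/3, and the value is (10)·(2/3) − 4 = 8/3.
For the smuggler: with q = P(Land), equating Day's and Night's payoffs gives 5q + 1 = −10q + 6 ⇒ q = 1/3.

1/3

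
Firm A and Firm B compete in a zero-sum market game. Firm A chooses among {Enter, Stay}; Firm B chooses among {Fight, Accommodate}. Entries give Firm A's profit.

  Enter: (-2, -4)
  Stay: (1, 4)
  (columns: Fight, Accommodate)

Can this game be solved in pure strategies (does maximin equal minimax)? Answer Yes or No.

Yes

Row minima: Enter → -4, Stay → 1; maximin = 1.
Column maxima: Fight → 1, Accommodate → 4; minimax = 1.
maximin = minimax = 1, so a saddle point exists.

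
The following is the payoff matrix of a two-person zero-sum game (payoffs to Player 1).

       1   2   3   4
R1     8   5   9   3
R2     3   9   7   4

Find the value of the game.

Row minima: R1 → 3, R2 → 3; maximin = 3.
Column maxima: 1 → 8, 2 → 9, 3 → 9, 4 → 4; minimax = 4.
3 ≠ 4, so there is no saddle point; optimal play is mixed.
2 is strictly dominated by 4 (it gives Player 1 strictly more in every row), so Player 2 never plays it.
3 is strictly dominated by 1 (it gives Player 1 strictly more in every row), so Player 2 never plays it.
On the remaining 2×2 (R1, R2 vs 1, 4):
Let Player 1 play R1 with probability p. Expected payoff against 1: 8p + 3(1−p) = 5p + 3; against 4: 3p + 4(1−p) = −p + 4.
Setting these equal: 5p + 3 = −p + 4 ⇒ 6p = 1 ⇒ p = 1/6, and the value is (5)·(1/6) + 3 = 23/6.
For Player 2: with q = P(1), equating R1's and R2's payoffs gives 5q + 3 = −q + 4 ⇒ q = 1/6.

23/6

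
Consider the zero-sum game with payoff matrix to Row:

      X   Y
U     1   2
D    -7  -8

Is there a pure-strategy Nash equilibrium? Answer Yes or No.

Row minima: U → 1, D → -8; maximin = 1.
Column maxima: X → 1, Y → 2; minimax = 1.
maximin = minimax = 1, so a saddle point exists.

Yes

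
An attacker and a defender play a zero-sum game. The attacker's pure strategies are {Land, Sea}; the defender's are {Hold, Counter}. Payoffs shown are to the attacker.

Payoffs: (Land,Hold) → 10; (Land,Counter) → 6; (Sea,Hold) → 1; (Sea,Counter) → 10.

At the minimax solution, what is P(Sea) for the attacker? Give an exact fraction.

4/13

Row minima: Land → 6, Sea → 1; maximin = 6.
Column maxima: Hold → 10, Counter → 10; minimax = 10.
6 ≠ 10, so there is no saddle point; optimal play is mixed.
Let the attacker play Land with probability p. Expected payoff against Hold: 10p + 1(1−p) = 9p + 1; against Counter: 6p + 10(1−p) = −4p + 10.
Setting these equal: 9p + 1 = −4p + 10 ⇒ 13p = 9 ⇒ p = 9/13, and the value is (9)·(9/13) + 1 = 94/13.
For the defender: with q = P(Hold), equating Land's and Sea's payoffs gives 4q + 6 = −9q + 10 ⇒ q = 4/13.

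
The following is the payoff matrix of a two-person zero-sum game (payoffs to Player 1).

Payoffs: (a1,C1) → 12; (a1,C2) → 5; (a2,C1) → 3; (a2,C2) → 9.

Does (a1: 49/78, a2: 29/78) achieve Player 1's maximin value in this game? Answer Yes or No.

Against C1 this mix gives (49/78)·12 + (29/78)·3 = 225/26.
Against C2 this mix gives (49/78)·5 + (29/78)·9 = 253/39.
Player 2 will play C2, holding Player 1 to 253/39. Shifting weight toward the row that does better against C2 would raise this floor (the equalizing mix achieves 93/13 against both C2 and C1), so the proposed strategy is not optimal.

No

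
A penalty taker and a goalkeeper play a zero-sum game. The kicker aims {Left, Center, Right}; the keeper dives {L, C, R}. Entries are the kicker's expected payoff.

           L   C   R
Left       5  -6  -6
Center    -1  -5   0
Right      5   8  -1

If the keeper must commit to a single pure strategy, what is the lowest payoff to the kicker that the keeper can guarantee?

0

Column maxima: L → 5, C → 8, R → 0.
The smallest of these is 0.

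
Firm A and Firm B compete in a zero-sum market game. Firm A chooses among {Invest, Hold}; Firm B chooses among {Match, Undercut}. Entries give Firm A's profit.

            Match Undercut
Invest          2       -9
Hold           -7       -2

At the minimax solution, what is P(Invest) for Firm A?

Row minima: Invest → -9, Hold → -7; maximin = -7.
Column maxima: Match → 2, Undercut → -2; minimax = -2.
-7 ≠ -2, so there is no saddle point; optimal play is mixed.
Let Firm A play Invest with probability p. Expected payoff against Match: 2p + (-7)(1−p) = 9p − 7; against Undercut: (-9)p + (-2)(1−p) = −7p − 2.
Setting these equal: 9p − 7 = −7p − 2 ⇒ 16p = 5 ⇒ p = 5/16, and the value is (9)·(5/16) − 7 = -67/16.
For Firm B: with q = P(Match), equating Invest's and Hold's payoffs gives 11q − 9 = −5q − 2 ⇒ q = 7/16.

5/16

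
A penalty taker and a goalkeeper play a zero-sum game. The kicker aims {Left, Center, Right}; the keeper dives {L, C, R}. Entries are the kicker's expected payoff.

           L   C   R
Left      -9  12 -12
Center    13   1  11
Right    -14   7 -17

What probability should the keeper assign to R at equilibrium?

Row minima: Left → -12, Center → 1, Right → -17; maximin = 1.
Column maxima: L → 13, C → 12, R → 11; minimax = 11.
1 ≠ 11, so there is no saddle point; optimal play is mixed.
Right is strictly dominated by Left, so the kicker never plays it.
L is strictly dominated by R (it gives the kicker strictly more in every row), so the keeper never plays it.
On the remaining 2×2 (Left, Center vs C, R):
Let the kicker play Left with probability p. Expected payoff against C: 12p + 1(1−p) = 11p + 1; against R: (-12)p + 11(1−p) = −23p + 11.
Setting these equal: 11p + 1 = −23p + 11 ⇒ 34p = 10 ⇒ p = 5/17, and the value is (11)·(5/17) + 1 = 72/17.
For the keeper: with q = P(C), equating Left's and Center's payoffs gives 24q − 12 = −10q + 11 ⇒ q = 23/34.

11/34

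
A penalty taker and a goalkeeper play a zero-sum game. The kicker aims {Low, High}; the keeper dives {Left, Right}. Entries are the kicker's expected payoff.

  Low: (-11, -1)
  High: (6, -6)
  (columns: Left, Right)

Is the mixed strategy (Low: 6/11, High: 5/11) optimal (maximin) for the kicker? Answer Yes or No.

Yes

Against Left this mix gives (6/11)·(-11) + (5/11)·6 = -36/11.
Against Right this mix gives (6/11)·(-1) + (5/11)·(-6) = -36/11.
All of the keeper's active replies (Left, Right) yield -36/11, and no column does worse for the kicker. The mix makes the keeper indifferent and guarantees -36/11, so it is optimal.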